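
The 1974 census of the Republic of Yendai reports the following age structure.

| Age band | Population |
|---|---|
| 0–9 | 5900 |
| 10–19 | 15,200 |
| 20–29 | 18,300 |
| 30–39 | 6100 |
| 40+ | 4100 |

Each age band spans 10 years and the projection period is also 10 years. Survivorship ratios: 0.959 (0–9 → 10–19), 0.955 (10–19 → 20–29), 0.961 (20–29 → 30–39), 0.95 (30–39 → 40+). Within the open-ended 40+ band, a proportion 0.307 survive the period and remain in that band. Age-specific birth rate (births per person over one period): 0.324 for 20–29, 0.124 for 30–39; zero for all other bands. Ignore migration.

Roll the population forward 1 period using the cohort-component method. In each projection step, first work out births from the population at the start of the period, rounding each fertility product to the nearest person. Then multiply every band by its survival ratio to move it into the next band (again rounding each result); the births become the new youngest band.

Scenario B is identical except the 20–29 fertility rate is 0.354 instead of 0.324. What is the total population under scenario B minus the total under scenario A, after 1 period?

Call the groups 1 to 5, youngest first.
Period 1:
Births: 18300 * 0.324 = 5929 ; 6100 * 0.124 = 756 — total 6685
Group 2: 5900 * 0.959 = 5658
Group 3: 15200 * 0.955 = 14516
Group 4: 18300 * 0.961 = 17586
Group 5: 6100 * 0.95 + 4100 * 0.307 = 5795 + 1259 = 7054
Population now: 0–9=6685, 10–19=5658, 20–29=14516, 30–39=17586, 40+=7054
Scenario A total after 1 period: 51499
Scenario B projection —
Period 1:
Births: 18300 * 0.354 = 6478 ; 6100 * 0.124 = 756 — total 7234
Group 2: 5900 * 0.959 = 5658
Group 3: 15200 * 0.955 = 14516
Group 4: 18300 * 0.961 = 17586
Group 5: 6100 * 0.95 + 4100 * 0.307 = 5795 + 1259 = 7054
Population now: 0–9=7234, 10–19=5658, 20–29=14516, 30–39=17586, 40+=7054
Scenario B total after 1 period: 52048
Difference B − A = 52048 − 51499 = 549

549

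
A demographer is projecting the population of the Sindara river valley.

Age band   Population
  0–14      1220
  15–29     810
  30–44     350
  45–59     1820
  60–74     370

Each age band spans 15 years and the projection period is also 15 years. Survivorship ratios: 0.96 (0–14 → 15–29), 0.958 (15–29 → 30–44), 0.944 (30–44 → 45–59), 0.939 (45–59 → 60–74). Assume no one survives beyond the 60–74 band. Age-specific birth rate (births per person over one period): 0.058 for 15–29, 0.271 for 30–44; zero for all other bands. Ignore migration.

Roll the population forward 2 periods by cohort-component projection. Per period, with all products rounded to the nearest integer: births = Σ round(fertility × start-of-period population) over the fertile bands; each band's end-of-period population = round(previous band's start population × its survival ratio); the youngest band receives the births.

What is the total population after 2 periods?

2579

(Bands numbered youngest = 1 to oldest = 5.)
After projecting period 1:
Births: 810 × 0.058 = 47 ; 350 × 0.271 = 95 → total 142
Band 2: 1220 × 0.96 = 1171
Band 3: 810 × 0.958 = 776
Band 4: 350 × 0.944 = 330
Band 5: 1820 × 0.939 = 1709
Giving 142 / 1171 / 776 / 330 / 1709.
After projecting period 2:
Births: 1171 × 0.058 = 68 ; 776 × 0.271 = 210 → total 278
Band 2: 142 × 0.96 = 136
Band 3: 1171 × 0.958 = 1122
Band 4: 776 × 0.944 = 733
Band 5: 330 × 0.939 = 310
Giving 278 / 136 / 1122 / 733 / 310.
Total after period 2: 278 + 136 + 1122 + 733 + 310 = 2579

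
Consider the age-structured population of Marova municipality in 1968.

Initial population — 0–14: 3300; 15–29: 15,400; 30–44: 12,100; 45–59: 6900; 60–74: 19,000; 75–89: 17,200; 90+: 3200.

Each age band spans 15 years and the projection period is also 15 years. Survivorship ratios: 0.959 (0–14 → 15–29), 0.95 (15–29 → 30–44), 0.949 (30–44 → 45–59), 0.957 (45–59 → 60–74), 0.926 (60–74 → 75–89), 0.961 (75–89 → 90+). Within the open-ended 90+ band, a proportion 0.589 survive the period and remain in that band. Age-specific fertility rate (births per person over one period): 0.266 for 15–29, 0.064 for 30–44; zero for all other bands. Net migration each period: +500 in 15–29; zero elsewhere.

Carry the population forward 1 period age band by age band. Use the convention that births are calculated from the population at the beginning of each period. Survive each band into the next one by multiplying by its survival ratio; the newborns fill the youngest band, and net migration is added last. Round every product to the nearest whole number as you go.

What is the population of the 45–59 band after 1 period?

Call the bands 1 to 7, youngest first.
Period 1.
Births: 15400 × 0.266 = 4096, 12100 × 0.064 = 774 → total 4870
Band 2: 3300 × 0.959 = 3165
Band 3: 15400 × 0.95 = 14630
Band 4: 12100 × 0.949 = 11483
Band 5: 6900 × 0.957 = 6603
Band 6: 19000 × 0.926 = 17594
Band 7: 17200 × 0.961 + 3200 × 0.589 = 16529 + 1885 = 18414
Net migration: Band 2 + 500 → 3665
→ [4870, 3665, 14630, 11483, 6603, 17594, 18414]

11483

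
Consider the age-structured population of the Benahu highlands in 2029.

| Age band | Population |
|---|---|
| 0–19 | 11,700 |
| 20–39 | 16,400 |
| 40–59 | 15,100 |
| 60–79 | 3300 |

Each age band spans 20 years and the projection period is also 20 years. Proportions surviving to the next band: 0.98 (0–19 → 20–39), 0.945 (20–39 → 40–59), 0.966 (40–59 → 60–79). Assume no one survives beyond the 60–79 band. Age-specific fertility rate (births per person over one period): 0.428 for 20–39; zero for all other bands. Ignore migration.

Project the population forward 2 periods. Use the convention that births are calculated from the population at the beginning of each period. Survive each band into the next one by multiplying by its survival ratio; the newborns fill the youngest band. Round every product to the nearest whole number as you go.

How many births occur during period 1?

7019

Period 1:
Births: 16400 × 0.428 = 7019
20–39: 11700 × 0.98 = 11466
40–59: 16400 × 0.945 = 15498
60–79: 15100 × 0.966 = 14587
→ [7019, 11466, 15498, 14587]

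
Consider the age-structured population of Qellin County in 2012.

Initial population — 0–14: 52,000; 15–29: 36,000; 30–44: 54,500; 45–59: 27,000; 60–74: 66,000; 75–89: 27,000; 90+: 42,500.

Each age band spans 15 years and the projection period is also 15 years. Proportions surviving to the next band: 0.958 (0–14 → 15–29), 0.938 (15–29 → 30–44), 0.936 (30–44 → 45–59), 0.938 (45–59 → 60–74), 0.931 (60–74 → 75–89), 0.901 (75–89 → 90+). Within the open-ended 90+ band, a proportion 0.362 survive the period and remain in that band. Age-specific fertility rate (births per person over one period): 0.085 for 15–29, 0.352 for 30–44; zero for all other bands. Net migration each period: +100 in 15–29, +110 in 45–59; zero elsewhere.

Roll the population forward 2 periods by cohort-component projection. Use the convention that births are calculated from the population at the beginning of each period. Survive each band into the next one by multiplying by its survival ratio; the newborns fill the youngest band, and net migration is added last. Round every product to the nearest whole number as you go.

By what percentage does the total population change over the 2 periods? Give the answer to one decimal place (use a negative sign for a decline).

(Groups numbered youngest = 1 to oldest = 7.)
Period 1.
Births: 36000 × 0.085 = 3060  |  54500 × 0.352 = 19184 — total 22244
Group 2: 52000 × 0.958 = 49816
Group 3: 36000 × 0.938 = 33768
Group 4: 54500 × 0.936 = 51012
Group 5: 27000 × 0.938 = 25326
Group 6: 66000 × 0.931 = 61446
Group 7: 27000 × 0.901 + 42500 × 0.362 = 24327 + 15385 = 39712
Net migration: Group 2 + 100 → 49916; Group 4 + 110 → 51122
→ [22244, 49916, 33768, 51122, 25326, 61446, 39712]
Period 2.
Births: 49916 × 0.085 = 4243  |  33768 × 0.352 = 11886 — total 16129
Group 2: 22244 × 0.958 = 21310
Group 3: 49916 × 0.938 = 46821
Group 4: 33768 × 0.936 = 31607
Group 5: 51122 × 0.938 = 47952
Group 6: 25326 × 0.931 = 23579
Group 7: 61446 × 0.901 + 39712 × 0.362 = 55363 + 14376 = 69739
Net migration: Group 2 + 100 → 21410; Group 4 + 110 → 31717
→ [16129, 21410, 46821, 31717, 47952, 23579, 69739]
Total: 305000 → 257347; change = -47653; percentage change = -15.6%

-15.6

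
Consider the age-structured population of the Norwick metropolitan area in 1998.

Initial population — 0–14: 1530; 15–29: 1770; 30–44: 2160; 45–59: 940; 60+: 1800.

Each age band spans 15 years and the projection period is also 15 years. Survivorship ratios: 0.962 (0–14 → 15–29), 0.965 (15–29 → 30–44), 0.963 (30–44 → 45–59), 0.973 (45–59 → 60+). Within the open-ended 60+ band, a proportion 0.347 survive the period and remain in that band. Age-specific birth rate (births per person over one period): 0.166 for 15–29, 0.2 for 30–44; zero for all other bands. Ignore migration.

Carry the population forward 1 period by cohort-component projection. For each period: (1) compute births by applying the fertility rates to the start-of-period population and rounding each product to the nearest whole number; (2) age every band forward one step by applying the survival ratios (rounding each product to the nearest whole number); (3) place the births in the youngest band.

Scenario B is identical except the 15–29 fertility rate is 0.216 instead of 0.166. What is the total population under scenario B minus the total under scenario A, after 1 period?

Call the bands 1 to 5, youngest first.
Period 1.
Births: 1770 × 0.166 = 294, 2160 × 0.2 = 432 → 726
Band 2: 1530 × 0.962 = 1472
Band 3: 1770 × 0.965 = 1708
Band 4: 2160 × 0.963 = 2080
Band 5: 940 × 0.973 + 1800 × 0.347 = 915 + 625 = 1540
Population now: 0–14=726, 15–29=1472, 30–44=1708, 45–59=2080, 60+=1540
Scenario A total after 1 period: 7526
Scenario B projection —
Period 1.
Births: 1770 × 0.216 = 382, 2160 × 0.2 = 432 → 814
Band 2: 1530 × 0.962 = 1472
Band 3: 1770 × 0.965 = 1708
Band 4: 2160 × 0.963 = 2080
Band 5: 940 × 0.973 + 1800 × 0.347 = 915 + 625 = 1540
Population now: 0–14=814, 15–29=1472, 30–44=1708, 45–59=2080, 60+=1540
Scenario B total after 1 period: 7614
Difference B − A = 7614 − 7526 = 88

88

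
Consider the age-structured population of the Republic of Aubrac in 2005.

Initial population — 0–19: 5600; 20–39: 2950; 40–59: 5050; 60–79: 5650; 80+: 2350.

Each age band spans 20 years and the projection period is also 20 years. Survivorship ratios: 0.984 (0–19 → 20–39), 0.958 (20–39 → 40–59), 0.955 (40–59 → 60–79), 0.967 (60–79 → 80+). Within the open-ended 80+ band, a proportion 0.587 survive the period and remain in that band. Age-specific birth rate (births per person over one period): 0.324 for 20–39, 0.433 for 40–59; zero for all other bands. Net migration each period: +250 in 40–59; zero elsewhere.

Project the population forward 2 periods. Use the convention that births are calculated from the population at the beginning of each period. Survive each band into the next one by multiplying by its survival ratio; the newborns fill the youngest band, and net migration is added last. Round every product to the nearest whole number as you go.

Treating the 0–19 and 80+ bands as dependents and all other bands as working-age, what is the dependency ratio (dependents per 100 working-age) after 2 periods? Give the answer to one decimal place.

— Period 1 —
Births: 2950 * 0.324 = 956, 5050 * 0.433 = 2187 ⇒ total 3143
20–39: 5600 * 0.984 = 5510
40–59: 2950 * 0.958 = 2826
60–79: 5050 * 0.955 = 4823
80+: 5650 * 0.967 + 2350 * 0.587 = 5464 + 1379 = 6843
Net migration: 40–59 + 250 → 3076
Population now: 0–19=3143, 20–39=5510, 40–59=3076, 60–79=4823, 80+=6843
— Period 2 —
Births: 5510 * 0.324 = 1785, 3076 * 0.433 = 1332 ⇒ total 3117
20–39: 3143 * 0.984 = 3093
40–59: 5510 * 0.958 = 5279
60–79: 3076 * 0.955 = 2938
80+: 4823 * 0.967 + 6843 * 0.587 = 4664 + 4017 = 8681
Net migration: 40–59 + 250 → 5529
Population now: 0–19=3117, 20–39=3093, 40–59=5529, 60–79=2938, 80+=8681
Dependents (band 0–19 + band 80+) = 3117 + 8681 = 11798; working-age = 11560; ratio = 11798/11560 × 100 = 102.1

102.1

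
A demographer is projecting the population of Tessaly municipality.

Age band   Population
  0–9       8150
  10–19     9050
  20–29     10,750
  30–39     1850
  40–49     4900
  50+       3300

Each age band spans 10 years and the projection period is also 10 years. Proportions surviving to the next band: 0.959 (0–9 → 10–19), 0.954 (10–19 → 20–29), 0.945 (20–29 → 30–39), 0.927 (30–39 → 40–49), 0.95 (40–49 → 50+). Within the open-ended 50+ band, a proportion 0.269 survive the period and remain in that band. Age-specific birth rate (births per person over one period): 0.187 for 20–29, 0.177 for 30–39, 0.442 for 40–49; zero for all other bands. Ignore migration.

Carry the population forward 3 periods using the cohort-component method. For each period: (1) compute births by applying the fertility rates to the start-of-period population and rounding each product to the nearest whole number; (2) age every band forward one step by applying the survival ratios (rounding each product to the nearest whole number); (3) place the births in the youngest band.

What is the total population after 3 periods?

Period 1.
Births: 10750 × 0.187 = 2010 ; 1850 × 0.177 = 327 ; 4900 × 0.442 = 2166 → 4503
10–19: 8150 × 0.959 = 7816
20–29: 9050 × 0.954 = 8634
30–39: 10750 × 0.945 = 10159
40–49: 1850 × 0.927 = 1715
50+: 4900 × 0.95 + 3300 × 0.269 = 4655 + 888 = 5543
End of period: [4503, 7816, 8634, 10159, 1715, 5543]
Period 2.
Births: 8634 × 0.187 = 1615 ; 10159 × 0.177 = 1798 ; 1715 × 0.442 = 758 → 4171
10–19: 4503 × 0.959 = 4318
20–29: 7816 × 0.954 = 7456
30–39: 8634 × 0.945 = 8159
40–49: 10159 × 0.927 = 9417
50+: 1715 × 0.95 + 5543 × 0.269 = 1629 + 1491 = 3120
End of period: [4171, 4318, 7456, 8159, 9417, 3120]
Period 3.
Births: 7456 × 0.187 = 1394 ; 8159 × 0.177 = 1444 ; 9417 × 0.442 = 4162 → 7000
10–19: 4171 × 0.959 = 4000
20–29: 4318 × 0.954 = 4119
30–39: 7456 × 0.945 = 7046
40–49: 8159 × 0.927 = 7563
50+: 9417 × 0.95 + 3120 × 0.269 = 8946 + 839 = 9785
End of period: [7000, 4000, 4119, 7046, 7563, 9785]
Total after period 3: 7000 + 4000 + 4119 + 7046 + 7563 + 9785 = 39513

39513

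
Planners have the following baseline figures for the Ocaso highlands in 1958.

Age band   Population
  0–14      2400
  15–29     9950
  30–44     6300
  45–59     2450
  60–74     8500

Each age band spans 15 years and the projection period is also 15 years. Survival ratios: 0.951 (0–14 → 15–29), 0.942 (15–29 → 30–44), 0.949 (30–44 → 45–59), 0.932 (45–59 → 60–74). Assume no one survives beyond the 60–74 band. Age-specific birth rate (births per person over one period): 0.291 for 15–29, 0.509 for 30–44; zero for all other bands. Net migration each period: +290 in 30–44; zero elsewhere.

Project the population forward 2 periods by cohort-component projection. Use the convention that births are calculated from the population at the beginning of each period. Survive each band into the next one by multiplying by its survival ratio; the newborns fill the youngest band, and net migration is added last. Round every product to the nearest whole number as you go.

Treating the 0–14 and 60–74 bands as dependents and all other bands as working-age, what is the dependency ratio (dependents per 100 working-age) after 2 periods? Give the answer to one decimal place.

64.1

[period 1]
Births: 9950 × 0.291 = 2895  |  6300 × 0.509 = 3207 — total 6102
15–29: 2400 × 0.951 = 2282
30–44: 9950 × 0.942 = 9373
45–59: 6300 × 0.949 = 5979
60–74: 2450 × 0.932 = 2283
Net migration: 30–44 + 290 → 9663
→ [6102, 2282, 9663, 5979, 2283]
[period 2]
Births: 2282 × 0.291 = 664  |  9663 × 0.509 = 4918 — total 5582
15–29: 6102 × 0.951 = 5803
30–44: 2282 × 0.942 = 2150
45–59: 9663 × 0.949 = 9170
60–74: 5979 × 0.932 = 5572
Net migration: 30–44 + 290 → 2440
→ [5582, 5803, 2440, 9170, 5572]
Dependents (band 0–14 + band 60–74) = 5582 + 5572 = 11154; working-age = 17413; ratio = 11154/17413 × 100 = 64.1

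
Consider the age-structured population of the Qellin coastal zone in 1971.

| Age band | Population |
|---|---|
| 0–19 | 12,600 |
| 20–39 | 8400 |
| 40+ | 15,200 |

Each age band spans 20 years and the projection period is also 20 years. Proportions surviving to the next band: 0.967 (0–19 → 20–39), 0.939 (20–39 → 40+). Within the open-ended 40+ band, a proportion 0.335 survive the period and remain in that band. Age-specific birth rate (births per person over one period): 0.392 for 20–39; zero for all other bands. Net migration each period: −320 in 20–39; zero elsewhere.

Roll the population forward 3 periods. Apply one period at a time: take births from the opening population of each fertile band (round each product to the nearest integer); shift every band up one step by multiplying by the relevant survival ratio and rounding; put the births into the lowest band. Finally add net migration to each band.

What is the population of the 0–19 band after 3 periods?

1123

Let band 1 be 0–19 through band 3 = 40+.
[period 1]
Births: 8400 * 0.392 = 3293
Band 2: 12600 * 0.967 = 12184
Band 3: 8400 * 0.939 + 15200 * 0.335 = 7888 + 5092 = 12980
Net migration: Band 2 − 320 → 11864
End of period: [3293, 11864, 12980]
[period 2]
Births: 11864 * 0.392 = 4651
Band 2: 3293 * 0.967 = 3184
Band 3: 11864 * 0.939 + 12980 * 0.335 = 11140 + 4348 = 15488
Net migration: Band 2 − 320 → 2864
End of period: [4651, 2864, 15488]
[period 3]
Births: 2864 * 0.392 = 1123
Band 2: 4651 * 0.967 = 4498
Band 3: 2864 * 0.939 + 15488 * 0.335 = 2689 + 5188 = 7877
Net migration: Band 2 − 320 → 4178
End of period: [1123, 4178, 7877]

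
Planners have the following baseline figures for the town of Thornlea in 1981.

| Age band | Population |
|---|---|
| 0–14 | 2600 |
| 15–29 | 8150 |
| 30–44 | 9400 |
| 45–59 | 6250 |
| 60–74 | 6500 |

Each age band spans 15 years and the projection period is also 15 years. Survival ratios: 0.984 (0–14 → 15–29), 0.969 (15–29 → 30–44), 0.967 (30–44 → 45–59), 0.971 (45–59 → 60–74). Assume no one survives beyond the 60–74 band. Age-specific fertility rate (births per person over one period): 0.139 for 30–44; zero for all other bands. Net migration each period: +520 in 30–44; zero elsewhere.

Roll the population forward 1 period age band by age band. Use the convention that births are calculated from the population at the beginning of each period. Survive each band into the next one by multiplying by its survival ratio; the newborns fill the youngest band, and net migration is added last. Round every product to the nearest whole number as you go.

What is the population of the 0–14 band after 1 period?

Let group 1 be 0–14 through group 5 = 60–74.
After projecting period 1:
Births: 9400 × 0.139 = 1307
Group 2: 2600 × 0.984 = 2558
Group 3: 8150 × 0.969 = 7897
Group 4: 9400 × 0.967 = 9090
Group 5: 6250 × 0.971 = 6069
Net migration: Group 3 + 520 → 8417
→ [1307, 2558, 8417, 9090, 6069]

1307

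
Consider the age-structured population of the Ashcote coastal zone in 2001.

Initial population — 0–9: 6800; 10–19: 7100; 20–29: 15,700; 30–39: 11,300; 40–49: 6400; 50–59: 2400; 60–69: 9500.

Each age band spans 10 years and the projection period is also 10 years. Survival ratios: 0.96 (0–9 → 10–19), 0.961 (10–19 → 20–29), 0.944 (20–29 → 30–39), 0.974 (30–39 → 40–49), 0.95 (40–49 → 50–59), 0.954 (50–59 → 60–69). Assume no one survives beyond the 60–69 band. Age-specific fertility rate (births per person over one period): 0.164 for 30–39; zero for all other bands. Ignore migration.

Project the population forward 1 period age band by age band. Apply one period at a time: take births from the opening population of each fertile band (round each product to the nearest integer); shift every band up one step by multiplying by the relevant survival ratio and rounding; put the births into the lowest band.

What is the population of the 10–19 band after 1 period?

[period 1]
Births: 11300 * 0.164 = 1853
10–19: 6800 * 0.96 = 6528
20–29: 7100 * 0.961 = 6823
30–39: 15700 * 0.944 = 14821
40–49: 11300 * 0.974 = 11006
50–59: 6400 * 0.95 = 6080
60–69: 2400 * 0.954 = 2290
Giving 1853 / 6528 / 6823 / 14821 / 11006 / 6080 / 2290.

6528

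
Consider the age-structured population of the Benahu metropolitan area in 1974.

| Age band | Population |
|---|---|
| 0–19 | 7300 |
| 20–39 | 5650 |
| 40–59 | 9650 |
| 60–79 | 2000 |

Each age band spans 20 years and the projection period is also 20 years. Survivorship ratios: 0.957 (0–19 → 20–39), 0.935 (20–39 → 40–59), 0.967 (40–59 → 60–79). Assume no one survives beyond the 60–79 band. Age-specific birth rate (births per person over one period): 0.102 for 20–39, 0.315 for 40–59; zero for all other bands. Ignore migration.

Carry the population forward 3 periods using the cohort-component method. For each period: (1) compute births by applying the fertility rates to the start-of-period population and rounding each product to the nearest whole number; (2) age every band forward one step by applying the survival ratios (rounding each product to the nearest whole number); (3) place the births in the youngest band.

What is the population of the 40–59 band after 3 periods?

[period 1]
Births: 5650 × 0.102 = 576 ; 9650 × 0.315 = 3040 — total 3616
20–39: 7300 × 0.957 = 6986
40–59: 5650 × 0.935 = 5283
60–79: 9650 × 0.967 = 9332
→ [3616, 6986, 5283, 9332]
[period 2]
Births: 6986 × 0.102 = 713 ; 5283 × 0.315 = 1664 — total 2377
20–39: 3616 × 0.957 = 3461
40–59: 6986 × 0.935 = 6532
60–79: 5283 × 0.967 = 5109
→ [2377, 3461, 6532, 5109]
[period 3]
Births: 3461 × 0.102 = 353 ; 6532 × 0.315 = 2058 — total 2411
20–39: 2377 × 0.957 = 2275
40–59: 3461 × 0.935 = 3236
60–79: 6532 × 0.967 = 6316
→ [2411, 2275, 3236, 6316]

3236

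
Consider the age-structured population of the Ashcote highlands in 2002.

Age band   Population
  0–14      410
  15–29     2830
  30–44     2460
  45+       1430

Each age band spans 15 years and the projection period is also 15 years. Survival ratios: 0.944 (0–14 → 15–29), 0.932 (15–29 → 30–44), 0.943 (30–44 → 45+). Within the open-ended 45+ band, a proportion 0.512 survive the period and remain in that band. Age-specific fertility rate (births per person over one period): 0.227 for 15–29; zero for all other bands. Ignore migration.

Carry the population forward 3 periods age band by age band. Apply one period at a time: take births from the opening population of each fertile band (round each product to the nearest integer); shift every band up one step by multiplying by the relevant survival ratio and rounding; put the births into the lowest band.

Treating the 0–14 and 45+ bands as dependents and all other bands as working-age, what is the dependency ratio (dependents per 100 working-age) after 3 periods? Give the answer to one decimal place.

393.8

Call the groups 1 to 4, youngest first.
Period 1:
Births: 2830 × 0.227 = 642
Group 2: 410 × 0.944 = 387
Group 3: 2830 × 0.932 = 2638
Group 4: 2460 × 0.943 + 1430 × 0.512 = 2320 + 732 = 3052
Giving 642 / 387 / 2638 / 3052.
Period 2:
Births: 387 × 0.227 = 88
Group 2: 642 × 0.944 = 606
Group 3: 387 × 0.932 = 361
Group 4: 2638 × 0.943 + 3052 × 0.512 = 2488 + 1563 = 4051
Giving 88 / 606 / 361 / 4051.
Period 3:
Births: 606 × 0.227 = 138
Group 2: 88 × 0.944 = 83
Group 3: 606 × 0.932 = 565
Group 4: 361 × 0.943 + 4051 × 0.512 = 340 + 2074 = 2414
Giving 138 / 83 / 565 / 2414.
Dependents (band 0–14 + band 45+) = 138 + 2414 = 2552; working-age = 648; ratio = 2552/648 × 100 = 393.8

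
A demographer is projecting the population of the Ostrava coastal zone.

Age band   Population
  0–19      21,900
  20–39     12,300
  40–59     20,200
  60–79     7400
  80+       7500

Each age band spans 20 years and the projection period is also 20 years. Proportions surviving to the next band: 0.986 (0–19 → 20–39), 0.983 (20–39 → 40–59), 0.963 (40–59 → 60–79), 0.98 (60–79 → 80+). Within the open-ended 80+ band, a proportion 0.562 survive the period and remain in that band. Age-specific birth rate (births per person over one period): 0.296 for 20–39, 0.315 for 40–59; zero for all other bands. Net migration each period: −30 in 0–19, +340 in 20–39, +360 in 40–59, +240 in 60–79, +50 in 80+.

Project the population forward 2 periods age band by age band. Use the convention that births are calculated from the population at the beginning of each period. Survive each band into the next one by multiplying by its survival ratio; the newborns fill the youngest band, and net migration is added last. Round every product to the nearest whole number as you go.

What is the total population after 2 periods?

80530

After projecting period 1:
Births: 12300 * 0.296 = 3641 ; 20200 * 0.315 = 6363 → 10004
20–39: 21900 * 0.986 = 21593
40–59: 12300 * 0.983 = 12091
60–79: 20200 * 0.963 = 19453
80+: 7400 * 0.98 + 7500 * 0.562 = 7252 + 4215 = 11467
Net migration: 0–19 − 30 → 9974; 20–39 + 340 → 21933; 40–59 + 360 → 12451; 60–79 + 240 → 19693; 80+ + 50 → 11517
End of period: [9974, 21933, 12451, 19693, 11517]
After projecting period 2:
Births: 21933 * 0.296 = 6492 ; 12451 * 0.315 = 3922 → 10414
20–39: 9974 * 0.986 = 9834
40–59: 21933 * 0.983 = 21560
60–79: 12451 * 0.963 = 11990
80+: 19693 * 0.98 + 11517 * 0.562 = 19299 + 6473 = 25772
Net migration: 0–19 − 30 → 10384; 20–39 + 340 → 10174; 40–59 + 360 → 21920; 60–79 + 240 → 12230; 80+ + 50 → 25822
End of period: [10384, 10174, 21920, 12230, 25822]
Total after period 2: 10384 + 10174 + 21920 + 12230 + 25822 = 80530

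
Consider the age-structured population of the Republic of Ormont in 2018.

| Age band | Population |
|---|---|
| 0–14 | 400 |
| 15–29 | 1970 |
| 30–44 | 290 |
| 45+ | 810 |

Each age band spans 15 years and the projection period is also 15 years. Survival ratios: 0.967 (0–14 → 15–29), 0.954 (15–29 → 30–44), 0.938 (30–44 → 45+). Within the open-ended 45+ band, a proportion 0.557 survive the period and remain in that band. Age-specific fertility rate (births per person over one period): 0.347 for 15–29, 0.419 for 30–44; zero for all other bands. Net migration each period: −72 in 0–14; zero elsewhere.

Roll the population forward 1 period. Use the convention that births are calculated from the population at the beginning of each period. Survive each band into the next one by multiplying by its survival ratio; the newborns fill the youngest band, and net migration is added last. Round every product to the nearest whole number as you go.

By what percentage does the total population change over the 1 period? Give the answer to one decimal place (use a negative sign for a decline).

— Period 1 —
Births: 1970 * 0.347 = 684 ; 290 * 0.419 = 122 → total 806
15–29: 400 * 0.967 = 387
30–44: 1970 * 0.954 = 1879
45+: 290 * 0.938 + 810 * 0.557 = 272 + 451 = 723
Net migration: 0–14 − 72 → 734
→ [734, 387, 1879, 723]
Total: 3470 → 3723; change = 253; percentage change = 7.3%

7.3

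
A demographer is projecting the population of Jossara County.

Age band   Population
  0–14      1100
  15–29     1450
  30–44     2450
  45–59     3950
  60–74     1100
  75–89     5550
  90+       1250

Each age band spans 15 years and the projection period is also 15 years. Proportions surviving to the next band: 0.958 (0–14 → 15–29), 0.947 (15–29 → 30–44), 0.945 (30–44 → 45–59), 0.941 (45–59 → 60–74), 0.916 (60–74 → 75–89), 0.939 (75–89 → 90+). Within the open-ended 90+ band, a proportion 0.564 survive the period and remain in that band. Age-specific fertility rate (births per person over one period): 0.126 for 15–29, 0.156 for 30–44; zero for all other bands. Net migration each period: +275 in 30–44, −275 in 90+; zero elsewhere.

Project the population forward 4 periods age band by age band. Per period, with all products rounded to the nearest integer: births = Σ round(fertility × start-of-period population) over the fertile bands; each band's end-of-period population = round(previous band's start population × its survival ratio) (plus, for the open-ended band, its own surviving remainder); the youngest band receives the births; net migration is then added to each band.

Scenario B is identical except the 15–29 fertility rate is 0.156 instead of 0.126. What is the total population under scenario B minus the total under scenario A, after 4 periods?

Call the bands 1 to 7, youngest first.
Period 1.
Births: 1450 * 0.126 = 183 ; 2450 * 0.156 = 382 — total 565
Band 2: 1100 * 0.958 = 1054
Band 3: 1450 * 0.947 = 1373
Band 4: 2450 * 0.945 = 2315
Band 5: 3950 * 0.941 = 3717
Band 6: 1100 * 0.916 = 1008
Band 7: 5550 * 0.939 + 1250 * 0.564 = 5211 + 705 = 5916
Net migration: Band 3 + 275 → 1648; Band 7 − 275 → 5641
Population now: 0–14=565, 15–29=1054, 30–44=1648, 45–59=2315, 60–74=3717, 75–89=1008, 90+=5641
Period 2.
Births: 1054 * 0.126 = 133 ; 1648 * 0.156 = 257 — total 390
Band 2: 565 * 0.958 = 541
Band 3: 1054 * 0.947 = 998
Band 4: 1648 * 0.945 = 1557
Band 5: 2315 * 0.941 = 2178
Band 6: 3717 * 0.916 = 3405
Band 7: 1008 * 0.939 + 5641 * 0.564 = 947 + 3182 = 4129
Net migration: Band 3 + 275 → 1273; Band 7 − 275 → 3854
Population now: 0–14=390, 15–29=541, 30–44=1273, 45–59=1557, 60–74=2178, 75–89=3405, 90+=3854
Period 3.
Births: 541 * 0.126 = 68 ; 1273 * 0.156 = 199 — total 267
Band 2: 390 * 0.958 = 374
Band 3: 541 * 0.947 = 512
Band 4: 1273 * 0.945 = 1203
Band 5: 1557 * 0.941 = 1465
Band 6: 2178 * 0.916 = 1995
Band 7: 3405 * 0.939 + 3854 * 0.564 = 3197 + 2174 = 5371
Net migration: Band 3 + 275 → 787; Band 7 − 275 → 5096
Population now: 0–14=267, 15–29=374, 30–44=787, 45–59=1203, 60–74=1465, 75–89=1995, 90+=5096
Period 4.
Births: 374 * 0.126 = 47 ; 787 * 0.156 = 123 — total 170
Band 2: 267 * 0.958 = 256
Band 3: 374 * 0.947 = 354
Band 4: 787 * 0.945 = 744
Band 5: 1203 * 0.941 = 1132
Band 6: 1465 * 0.916 = 1342
Band 7: 1995 * 0.939 + 5096 * 0.564 = 1873 + 2874 = 4747
Net migration: Band 3 + 275 → 629; Band 7 − 275 → 4472
Population now: 0–14=170, 15–29=256, 30–44=629, 45–59=744, 60–74=1132, 75–89=1342, 90+=4472
Scenario A total after 4 periods: 8745
Scenario B projection —
Period 1.
Births: 1450 * 0.156 = 226 ; 2450 * 0.156 = 382 — total 608
Band 2: 1100 * 0.958 = 1054
Band 3: 1450 * 0.947 = 1373
Band 4: 2450 * 0.945 = 2315
Band 5: 3950 * 0.941 = 3717
Band 6: 1100 * 0.916 = 1008
Band 7: 5550 * 0.939 + 1250 * 0.564 = 5211 + 705 = 5916
Net migration: Band 3 + 275 → 1648; Band 7 − 275 → 5641
Population now: 0–14=608, 15–29=1054, 30–44=1648, 45–59=2315, 60–74=3717, 75–89=1008, 90+=5641
Period 2.
Births: 1054 * 0.156 = 164 ; 1648 * 0.156 = 257 — total 421
Band 2: 608 * 0.958 = 582
Band 3: 1054 * 0.947 = 998
Band 4: 1648 * 0.945 = 1557
Band 5: 2315 * 0.941 = 2178
Band 6: 3717 * 0.916 = 3405
Band 7: 1008 * 0.939 + 5641 * 0.564 = 947 + 3182 = 4129
Net migration: Band 3 + 275 → 1273; Band 7 − 275 → 3854
Population now: 0–14=421, 15–29=582, 30–44=1273, 45–59=1557, 60–74=2178, 75–89=3405, 90+=3854
Period 3.
Births: 582 * 0.156 = 91 ; 1273 * 0.156 = 199 — total 290
Band 2: 421 * 0.958 = 403
Band 3: 582 * 0.947 = 551
Band 4: 1273 * 0.945 = 1203
Band 5: 1557 * 0.941 = 1465
Band 6: 2178 * 0.916 = 1995
Band 7: 3405 * 0.939 + 3854 * 0.564 = 3197 + 2174 = 5371
Net migration: Band 3 + 275 → 826; Band 7 − 275 → 5096
Population now: 0–14=290, 15–29=403, 30–44=826, 45–59=1203, 60–74=1465, 75–89=1995, 90+=5096
Period 4.
Births: 403 * 0.156 = 63 ; 826 * 0.156 = 129 — total 192
Band 2: 290 * 0.958 = 278
Band 3: 403 * 0.947 = 382
Band 4: 826 * 0.945 = 781
Band 5: 1203 * 0.941 = 1132
Band 6: 1465 * 0.916 = 1342
Band 7: 1995 * 0.939 + 5096 * 0.564 = 1873 + 2874 = 4747
Net migration: Band 3 + 275 → 657; Band 7 − 275 → 4472
Population now: 0–14=192, 15–29=278, 30–44=657, 45–59=781, 60–74=1132, 75–89=1342, 90+=4472
Scenario B total after 4 periods: 8854
Difference B − A = 8854 − 8745 = 109

109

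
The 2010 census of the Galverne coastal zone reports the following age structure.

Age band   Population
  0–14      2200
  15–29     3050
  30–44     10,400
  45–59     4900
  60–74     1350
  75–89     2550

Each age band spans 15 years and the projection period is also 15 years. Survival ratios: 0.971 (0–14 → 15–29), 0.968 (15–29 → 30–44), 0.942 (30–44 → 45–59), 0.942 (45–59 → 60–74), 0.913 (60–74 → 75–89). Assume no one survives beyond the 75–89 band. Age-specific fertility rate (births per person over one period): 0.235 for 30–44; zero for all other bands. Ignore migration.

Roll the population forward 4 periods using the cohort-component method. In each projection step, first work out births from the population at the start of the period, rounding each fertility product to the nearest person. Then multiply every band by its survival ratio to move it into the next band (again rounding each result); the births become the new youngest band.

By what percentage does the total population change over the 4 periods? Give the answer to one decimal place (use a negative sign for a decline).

-67.1

Period 1.
Births: 10400 * 0.235 = 2444
15–29: 2200 * 0.971 = 2136
30–44: 3050 * 0.968 = 2952
45–59: 10400 * 0.942 = 9797
60–74: 4900 * 0.942 = 4616
75–89: 1350 * 0.913 = 1233
→ [2444, 2136, 2952, 9797, 4616, 1233]
Period 2.
Births: 2952 * 0.235 = 694
15–29: 2444 * 0.971 = 2373
30–44: 2136 * 0.968 = 2068
45–59: 2952 * 0.942 = 2781
60–74: 9797 * 0.942 = 9229
75–89: 4616 * 0.913 = 4214
→ [694, 2373, 2068, 2781, 9229, 4214]
Period 3.
Births: 2068 * 0.235 = 486
15–29: 694 * 0.971 = 674
30–44: 2373 * 0.968 = 2297
45–59: 2068 * 0.942 = 1948
60–74: 2781 * 0.942 = 2620
75–89: 9229 * 0.913 = 8426
→ [486, 674, 2297, 1948, 2620, 8426]
Period 4.
Births: 2297 * 0.235 = 540
15–29: 486 * 0.971 = 472
30–44: 674 * 0.968 = 652
45–59: 2297 * 0.942 = 2164
60–74: 1948 * 0.942 = 1835
75–89: 2620 * 0.913 = 2392
→ [540, 472, 652, 2164, 1835, 2392]
Total: 24450 → 8055; change = -16395; percentage change = -67.1%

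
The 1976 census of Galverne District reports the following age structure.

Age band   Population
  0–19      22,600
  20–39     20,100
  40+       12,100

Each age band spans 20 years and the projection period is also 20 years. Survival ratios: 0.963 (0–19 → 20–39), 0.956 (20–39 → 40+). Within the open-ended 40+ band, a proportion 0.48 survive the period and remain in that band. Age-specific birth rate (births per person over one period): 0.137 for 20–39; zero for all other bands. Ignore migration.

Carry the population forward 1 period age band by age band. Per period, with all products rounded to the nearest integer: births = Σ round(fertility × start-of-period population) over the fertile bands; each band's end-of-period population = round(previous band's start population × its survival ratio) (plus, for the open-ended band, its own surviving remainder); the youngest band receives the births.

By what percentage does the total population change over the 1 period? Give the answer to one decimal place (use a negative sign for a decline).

-9.6

Period 1:
Births: 20100 * 0.137 = 2754
20–39: 22600 * 0.963 = 21764
40+: 20100 * 0.956 + 12100 * 0.48 = 19216 + 5808 = 25024
→ [2754, 21764, 25024]
Total: 54800 → 49542; change = -5258; percentage change = -9.6%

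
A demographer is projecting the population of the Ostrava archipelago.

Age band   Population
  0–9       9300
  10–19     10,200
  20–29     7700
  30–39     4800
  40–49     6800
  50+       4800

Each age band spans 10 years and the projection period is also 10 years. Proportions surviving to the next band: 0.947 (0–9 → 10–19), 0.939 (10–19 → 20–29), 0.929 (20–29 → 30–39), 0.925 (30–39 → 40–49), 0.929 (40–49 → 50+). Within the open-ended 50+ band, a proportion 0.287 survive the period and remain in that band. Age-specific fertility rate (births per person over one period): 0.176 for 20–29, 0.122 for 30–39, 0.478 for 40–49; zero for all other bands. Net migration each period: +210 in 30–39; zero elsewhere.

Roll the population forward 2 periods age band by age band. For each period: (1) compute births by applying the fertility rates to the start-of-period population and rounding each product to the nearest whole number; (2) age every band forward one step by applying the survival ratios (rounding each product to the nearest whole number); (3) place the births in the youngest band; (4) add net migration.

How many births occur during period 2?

4706

(Bands numbered youngest = 1 to oldest = 6.)
— Period 1 —
Births: 7700 * 0.176 = 1355, 4800 * 0.122 = 586, 6800 * 0.478 = 3250 → 5191
Band 2: 9300 * 0.947 = 8807
Band 3: 10200 * 0.939 = 9578
Band 4: 7700 * 0.929 = 7153
Band 5: 4800 * 0.925 = 4440
Band 6: 6800 * 0.929 + 4800 * 0.287 = 6317 + 1378 = 7695
Net migration: Band 4 + 210 → 7363
→ [5191, 8807, 9578, 7363, 4440, 7695]
— Period 2 —
Births: 9578 * 0.176 = 1686, 7363 * 0.122 = 898, 4440 * 0.478 = 2122 → 4706
Band 2: 5191 * 0.947 = 4916
Band 3: 8807 * 0.939 = 8270
Band 4: 9578 * 0.929 = 8898
Band 5: 7363 * 0.925 = 6811
Band 6: 4440 * 0.929 + 7695 * 0.287 = 4125 + 2208 = 6333
Net migration: Band 4 + 210 → 9108
→ [4706, 4916, 8270, 9108, 6811, 6333]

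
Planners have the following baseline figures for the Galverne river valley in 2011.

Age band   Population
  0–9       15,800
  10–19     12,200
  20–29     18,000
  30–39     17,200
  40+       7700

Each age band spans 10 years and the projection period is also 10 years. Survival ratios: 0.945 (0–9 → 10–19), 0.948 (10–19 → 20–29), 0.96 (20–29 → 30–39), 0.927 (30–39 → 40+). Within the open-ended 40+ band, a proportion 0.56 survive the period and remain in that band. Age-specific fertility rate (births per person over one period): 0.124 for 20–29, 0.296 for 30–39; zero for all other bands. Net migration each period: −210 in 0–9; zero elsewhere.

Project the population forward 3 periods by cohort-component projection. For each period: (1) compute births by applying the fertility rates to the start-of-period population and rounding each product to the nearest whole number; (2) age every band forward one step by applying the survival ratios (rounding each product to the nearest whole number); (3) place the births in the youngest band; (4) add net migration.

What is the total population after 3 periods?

56397

After projecting period 1:
Births: 18000 × 0.124 = 2232  |  17200 × 0.296 = 5091 → 7323
10–19: 15800 × 0.945 = 14931
20–29: 12200 × 0.948 = 11566
30–39: 18000 × 0.96 = 17280
40+: 17200 × 0.927 + 7700 × 0.56 = 15944 + 4312 = 20256
Net migration: 0–9 − 210 → 7113
Population now: 0–9=7113, 10–19=14931, 20–29=11566, 30–39=17280, 40+=20256
After projecting period 2:
Births: 11566 × 0.124 = 1434  |  17280 × 0.296 = 5115 → 6549
10–19: 7113 × 0.945 = 6722
20–29: 14931 × 0.948 = 14155
30–39: 11566 × 0.96 = 11103
40+: 17280 × 0.927 + 20256 × 0.56 = 16019 + 11343 = 27362
Net migration: 0–9 − 210 → 6339
Population now: 0–9=6339, 10–19=6722, 20–29=14155, 30–39=11103, 40+=27362
After projecting period 3:
Births: 14155 × 0.124 = 1755  |  11103 × 0.296 = 3286 → 5041
10–19: 6339 × 0.945 = 5990
20–29: 6722 × 0.948 = 6372
30–39: 14155 × 0.96 = 13589
40+: 11103 × 0.927 + 27362 × 0.56 = 10292 + 15323 = 25615
Net migration: 0–9 − 210 → 4831
Population now: 0–9=4831, 10–19=5990, 20–29=6372, 30–39=13589, 40+=25615
Total after period 3: 4831 + 5990 + 6372 + 13589 + 25615 = 56397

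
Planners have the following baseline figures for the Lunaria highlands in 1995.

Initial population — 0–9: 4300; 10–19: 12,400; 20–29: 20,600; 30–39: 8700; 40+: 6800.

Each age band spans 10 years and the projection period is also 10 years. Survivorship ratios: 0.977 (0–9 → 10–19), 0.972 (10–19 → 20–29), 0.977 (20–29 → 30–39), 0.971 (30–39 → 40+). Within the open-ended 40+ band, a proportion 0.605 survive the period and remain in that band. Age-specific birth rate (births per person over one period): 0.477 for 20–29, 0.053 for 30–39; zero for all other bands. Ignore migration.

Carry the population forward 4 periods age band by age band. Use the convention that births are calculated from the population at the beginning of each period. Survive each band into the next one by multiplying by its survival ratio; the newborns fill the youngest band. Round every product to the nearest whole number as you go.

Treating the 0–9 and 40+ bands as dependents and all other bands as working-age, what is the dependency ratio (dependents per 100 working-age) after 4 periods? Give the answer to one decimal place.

138.1

(Groups numbered youngest = 1 to oldest = 5.)
After projecting period 1:
Births: 20600 × 0.477 = 9826, 8700 × 0.053 = 461 — total 10287
Group 2: 4300 × 0.977 = 4201
Group 3: 12400 × 0.972 = 12053
Group 4: 20600 × 0.977 = 20126
Group 5: 8700 × 0.971 + 6800 × 0.605 = 8448 + 4114 = 12562
Population now: 0–9=10287, 10–19=4201, 20–29=12053, 30–39=20126, 40+=12562
After projecting period 2:
Births: 12053 × 0.477 = 5749, 20126 × 0.053 = 1067 — total 6816
Group 2: 10287 × 0.977 = 10050
Group 3: 4201 × 0.972 = 4083
Group 4: 12053 × 0.977 = 11776
Group 5: 20126 × 0.971 + 12562 × 0.605 = 19542 + 7600 = 27142
Population now: 0–9=6816, 10–19=10050, 20–29=4083, 30–39=11776, 40+=27142
After projecting period 3:
Births: 4083 × 0.477 = 1948, 11776 × 0.053 = 624 — total 2572
Group 2: 6816 × 0.977 = 6659
Group 3: 10050 × 0.972 = 9769
Group 4: 4083 × 0.977 = 3989
Group 5: 11776 × 0.971 + 27142 × 0.605 = 11434 + 16421 = 27855
Population now: 0–9=2572, 10–19=6659, 20–29=9769, 30–39=3989, 40+=27855
After projecting period 4:
Births: 9769 × 0.477 = 4660, 3989 × 0.053 = 211 — total 4871
Group 2: 2572 × 0.977 = 2513
Group 3: 6659 × 0.972 = 6473
Group 4: 9769 × 0.977 = 9544
Group 5: 3989 × 0.971 + 27855 × 0.605 = 3873 + 16852 = 20725
Population now: 0–9=4871, 10–19=2513, 20–29=6473, 30–39=9544, 40+=20725
Dependents (band 0–9 + band 40+) = 4871 + 20725 = 25596; working-age = 18530; ratio = 25596/18530 × 100 = 138.1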